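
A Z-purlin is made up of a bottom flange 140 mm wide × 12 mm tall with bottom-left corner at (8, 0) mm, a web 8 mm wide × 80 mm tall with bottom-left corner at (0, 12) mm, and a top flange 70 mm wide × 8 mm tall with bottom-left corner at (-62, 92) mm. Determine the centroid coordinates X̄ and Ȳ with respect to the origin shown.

X̄ = 41.14 mm, Ȳ = 33.72 mm

bottom flange: A = 140 × 12 = 1680.00, centroid at (78.00, 6.00).
web: A = 8 × 80 = 640.00, centroid at (4.00, 52.00).
top flange: A = 70 × 8 = 560.00, centroid at (-27.00, 96.00).
ΣA = 2880.00 mm², ΣAX̄ = 118480.00 mm³, ΣAȲ = 97120.00 mm³.
X̄ = 118480.00/2880.00 = 41.14 mm; Ȳ = 97120.00/2880.00 = 33.72 mm.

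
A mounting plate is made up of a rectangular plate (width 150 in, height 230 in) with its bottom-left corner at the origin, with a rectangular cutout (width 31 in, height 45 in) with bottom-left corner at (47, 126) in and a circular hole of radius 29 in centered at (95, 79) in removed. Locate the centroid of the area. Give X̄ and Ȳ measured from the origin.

Part | A | x̄ᵢ | ȳᵢ | A·x̄ᵢ | A·ȳᵢ
plate | 34500.00 | 75.00 | 115.00 | 2587500.00 | 3967500.00
hole 1 | -1395.00 | 62.50 | 148.50 | -87187.50 | -207157.50
hole 2 | -2642.08 | 95.00 | 79.00 | -250997.55 | -208724.27
Σ | 30462.92 |  |  | 2249314.95 | 3551618.23
X̄ = 2249314.95 / 30462.92 = 73.84 in
Ȳ = 3551618.23 / 30462.92 = 116.59 in

X̄ = 73.84 in, Ȳ = 116.59 in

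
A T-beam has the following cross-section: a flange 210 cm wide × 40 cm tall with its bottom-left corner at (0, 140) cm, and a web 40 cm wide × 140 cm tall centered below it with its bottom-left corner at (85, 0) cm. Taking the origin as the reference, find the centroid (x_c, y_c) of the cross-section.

Part | A | x̄ᵢ | ȳᵢ | A·x̄ᵢ | A·ȳᵢ
web | 5600.00 | 105.00 | 70.00 | 588000.00 | 392000.00
flange | 8400.00 | 105.00 | 160.00 | 882000.00 | 1344000.00
Σ | 14000.00 |  |  | 1470000.00 | 1736000.00
x_c = 1470000.00 / 14000.00 = 105.00 cm
y_c = 1736000.00 / 14000.00 = 124.00 cm

x_c = 105.00 cm, y_c = 124.00 cm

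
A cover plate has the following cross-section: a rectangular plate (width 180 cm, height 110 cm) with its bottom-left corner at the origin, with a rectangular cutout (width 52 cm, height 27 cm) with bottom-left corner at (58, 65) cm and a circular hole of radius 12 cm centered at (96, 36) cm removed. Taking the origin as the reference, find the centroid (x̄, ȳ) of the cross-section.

plate: A = 180 × 110 = 19800.00, centroid at (90.00, 55.00).
hole 1: A = −(52 × 27) = -1404.00, centroid at (84.00, 78.50).
hole 2: A = −π·12² = -452.39, centroid at (96.00, 36.00).
ΣA = 17943.61 cm², ΣAx̄ = 1620634.62 cm³, ΣAȳ = 962499.98 cm³.
x̄ = 1620634.62/17943.61 = 90.32 cm; ȳ = 962499.98/17943.61 = 53.64 cm.

x̄ = 90.32 cm, ȳ = 53.64 cm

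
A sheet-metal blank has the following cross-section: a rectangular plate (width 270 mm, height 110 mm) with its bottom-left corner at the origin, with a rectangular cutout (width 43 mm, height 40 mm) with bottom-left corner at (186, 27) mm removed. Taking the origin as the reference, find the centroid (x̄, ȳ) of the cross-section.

plate: A = 270 × 110 = 29700.00, centroid at (135.00, 55.00).
hole: A = −(43 × 40) = -1720.00, centroid at (207.50, 47.00).
ΣA = 27980.00 mm², ΣAx̄ = 3652600.00 mm³, ΣAȳ = 1552660.00 mm³.
x̄ = 3652600.00/27980.00 = 130.54 mm; ȳ = 1552660.00/27980.00 = 55.49 mm.

x̄ = 130.54 mm, ȳ = 55.49 mm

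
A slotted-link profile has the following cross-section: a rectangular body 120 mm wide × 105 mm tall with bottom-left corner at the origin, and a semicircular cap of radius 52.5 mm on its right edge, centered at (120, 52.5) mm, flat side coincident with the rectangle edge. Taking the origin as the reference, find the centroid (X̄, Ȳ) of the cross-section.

Part | A | x̄ᵢ | ȳᵢ | A·x̄ᵢ | A·ȳᵢ
rectangular body | 12600.00 | 60.00 | 52.50 | 756000.00 | 661500.00
semicircular end | 4329.51 | 142.28 | 52.50 | 616009.64 | 227299.14
Σ | 16929.51 |  |  | 1372009.64 | 888799.14
X̄ = 1372009.64 / 16929.51 = 81.04 mm
Ȳ = 888799.14 / 16929.51 = 52.50 mm

X̄ = 81.04 mm, Ȳ = 52.50 mm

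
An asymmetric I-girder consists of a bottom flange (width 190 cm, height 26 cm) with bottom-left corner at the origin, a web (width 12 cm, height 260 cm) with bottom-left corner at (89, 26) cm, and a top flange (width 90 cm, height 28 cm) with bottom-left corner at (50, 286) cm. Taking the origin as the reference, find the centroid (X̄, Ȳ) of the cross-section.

X̄ = 95.00 cm, Ȳ = 123.53 cm

bottom flange: A = 190 × 26 = 4940.00, centroid at (95.00, 13.00).
web: A = 12 × 260 = 3120.00, centroid at (95.00, 156.00).
top flange: A = 90 × 28 = 2520.00, centroid at (95.00, 300.00).
ΣA = 10580.00 cm²
ΣAX̄ = (4940.00)(95.00) + (3120.00)(95.00) + (2520.00)(95.00) = 1005100.00 cm³
ΣAȲ = (4940.00)(13.00) + (3120.00)(156.00) + (2520.00)(300.00) = 1306940.00 cm³
X̄ = 1005100.00 / 10580.00 = 95.00 cm
Ȳ = 1306940.00 / 10580.00 = 123.53 cm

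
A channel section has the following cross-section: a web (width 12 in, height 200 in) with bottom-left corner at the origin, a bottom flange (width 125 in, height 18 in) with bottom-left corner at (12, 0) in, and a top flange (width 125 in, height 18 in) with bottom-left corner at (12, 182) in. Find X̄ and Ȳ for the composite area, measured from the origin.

web: A = 12 × 200 = 2400.00, centroid at (6.00, 100.00).
bottom flange: A = 125 × 18 = 2250.00, centroid at (74.50, 9.00).
top flange: A = 125 × 18 = 2250.00, centroid at (74.50, 191.00).
ΣA = 6900.00 in²
ΣAX̄ = (2400.00)(6.00) + (2250.00)(74.50) + (2250.00)(74.50) = 349650.00 in³
ΣAȲ = (2400.00)(100.00) + (2250.00)(9.00) + (2250.00)(191.00) = 690000.00 in³
X̄ = 349650.00 / 6900.00 = 50.67 in
Ȳ = 690000.00 / 6900.00 = 100.00 in

X̄ = 50.67 in, Ȳ = 100.00 in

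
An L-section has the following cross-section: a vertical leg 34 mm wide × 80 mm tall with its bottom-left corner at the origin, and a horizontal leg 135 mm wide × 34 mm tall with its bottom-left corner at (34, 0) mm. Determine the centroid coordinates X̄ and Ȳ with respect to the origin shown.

X̄ = 70.06 mm, Ȳ = 25.56 mm

vertical leg: A = 34 × 80 = 2720.00, centroid at (17.00, 40.00).
horizontal leg: A = 135 × 34 = 4590.00, centroid at (101.50, 17.00).
ΣA = 7310.00 mm²
ΣAX̄ = (2720.00)(17.00) + (4590.00)(101.50) = 512125.00 mm³
ΣAȲ = (2720.00)(40.00) + (4590.00)(17.00) = 186830.00 mm³
X̄ = 512125.00 / 7310.00 = 70.06 mm
Ȳ = 186830.00 / 7310.00 = 25.56 mm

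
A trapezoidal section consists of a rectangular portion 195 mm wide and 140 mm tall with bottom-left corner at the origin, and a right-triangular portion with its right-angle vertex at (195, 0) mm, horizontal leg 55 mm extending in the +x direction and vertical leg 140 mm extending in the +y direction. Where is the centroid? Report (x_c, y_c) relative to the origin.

x_c = 111.82 mm, y_c = 67.12 mm

Part | A | x̄ᵢ | ȳᵢ | A·x̄ᵢ | A·ȳᵢ
rectangular portion | 27300.00 | 97.50 | 70.00 | 2661750.00 | 1911000.00
triangular portion | 3850.00 | 213.33 | 46.67 | 821333.33 | 179666.67
Σ | 31150.00 |  |  | 3483083.33 | 2090666.67
x_c = 3483083.33 / 31150.00 = 111.82 mm
y_c = 2090666.67 / 31150.00 = 67.12 mm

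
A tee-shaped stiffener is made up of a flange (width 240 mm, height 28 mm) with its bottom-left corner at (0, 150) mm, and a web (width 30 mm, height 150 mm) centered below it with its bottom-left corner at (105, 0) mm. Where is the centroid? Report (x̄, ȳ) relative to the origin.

web: A = 30 × 150 = 4500.00, centroid at (120.00, 75.00).
flange: A = 240 × 28 = 6720.00, centroid at (120.00, 164.00).
ΣA = 11220.00 mm²
ΣAx̄ = (4500.00)(120.00) + (6720.00)(120.00) = 1346400.00 mm³
ΣAȳ = (4500.00)(75.00) + (6720.00)(164.00) = 1439580.00 mm³
x̄ = 1346400.00 / 11220.00 = 120.00 mm
ȳ = 1439580.00 / 11220.00 = 128.30 mm

x̄ = 120.00 mm, ȳ = 128.30 mm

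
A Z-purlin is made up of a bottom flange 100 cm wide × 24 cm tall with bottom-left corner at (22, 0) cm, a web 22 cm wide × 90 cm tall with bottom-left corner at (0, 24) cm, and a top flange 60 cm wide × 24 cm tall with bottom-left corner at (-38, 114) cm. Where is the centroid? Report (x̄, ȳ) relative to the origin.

x̄ = 31.45 cm, ȳ = 59.60 cm

bottom flange: A = 100 × 24 = 2400.00, centroid at (72.00, 12.00).
web: A = 22 × 90 = 1980.00, centroid at (11.00, 69.00).
top flange: A = 60 × 24 = 1440.00, centroid at (-8.00, 126.00).
ΣA = 5820.00 cm²
ΣAx̄ = (2400.00)(72.00) + (1980.00)(11.00) + (1440.00)(-8.00) = 183060.00 cm³
ΣAȳ = (2400.00)(12.00) + (1980.00)(69.00) + (1440.00)(126.00) = 346860.00 cm³
x̄ = 183060.00 / 5820.00 = 31.45 cm
ȳ = 346860.00 / 5820.00 = 59.60 cm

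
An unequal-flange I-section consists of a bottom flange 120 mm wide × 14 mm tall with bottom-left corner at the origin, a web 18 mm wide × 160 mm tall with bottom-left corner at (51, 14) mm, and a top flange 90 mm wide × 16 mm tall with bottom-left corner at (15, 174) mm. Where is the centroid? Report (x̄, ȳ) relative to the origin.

bottom flange: A = 120 × 14 = 1680.00, centroid at (60.00, 7.00).
web: A = 18 × 160 = 2880.00, centroid at (60.00, 94.00).
top flange: A = 90 × 16 = 1440.00, centroid at (60.00, 182.00).
ΣA = 6000.00 mm²
ΣAx̄ = (1680.00)(60.00) + (2880.00)(60.00) + (1440.00)(60.00) = 360000.00 mm³
ΣAȳ = (1680.00)(7.00) + (2880.00)(94.00) + (1440.00)(182.00) = 544560.00 mm³
x̄ = 360000.00 / 6000.00 = 60.00 mm
ȳ = 544560.00 / 6000.00 = 90.76 mm

x̄ = 60.00 mm, ȳ = 90.76 mm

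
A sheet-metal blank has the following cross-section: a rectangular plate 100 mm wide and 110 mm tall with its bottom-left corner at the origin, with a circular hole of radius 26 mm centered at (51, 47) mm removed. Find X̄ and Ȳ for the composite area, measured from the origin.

X̄ = 49.76 mm, Ȳ = 56.91 mm

plate: A = 100 × 110 = 11000.00, centroid at (50.00, 55.00).
hole: A = −π·26² = -2123.72, centroid at (51.00, 47.00).
ΣA = 8876.28 mm²
ΣAX̄ = (11000.00)(50.00) + (-2123.72)(51.00) = 441690.45 mm³
ΣAȲ = (11000.00)(55.00) + (-2123.72)(47.00) = 505185.32 mm³
X̄ = 441690.45 / 8876.28 = 49.76 mm
Ȳ = 505185.32 / 8876.28 = 56.91 mm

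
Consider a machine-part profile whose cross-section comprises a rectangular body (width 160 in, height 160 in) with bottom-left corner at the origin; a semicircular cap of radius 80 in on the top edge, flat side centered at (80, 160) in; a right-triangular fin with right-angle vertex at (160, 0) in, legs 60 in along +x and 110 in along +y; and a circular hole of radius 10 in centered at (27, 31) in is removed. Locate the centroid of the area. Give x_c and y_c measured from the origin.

Part | A | x̄ᵢ | ȳᵢ | A·x̄ᵢ | A·ȳᵢ
rectangular body | 25600.00 | 80.00 | 80.00 | 2048000.00 | 2048000.00
semicircular top | 10053.10 | 80.00 | 193.95 | 804247.72 | 1949828.77
triangular fin | 3300.00 | 180.00 | 36.67 | 594000.00 | 121000.00
hole | -314.16 | 27.00 | 31.00 | -8482.30 | -9738.94
Σ | 38638.94 |  |  | 3437765.42 | 4109089.83
x_c = 3437765.42 / 38638.94 = 88.97 in
y_c = 4109089.83 / 38638.94 = 106.35 in

x_c = 88.97 in, y_c = 106.35 in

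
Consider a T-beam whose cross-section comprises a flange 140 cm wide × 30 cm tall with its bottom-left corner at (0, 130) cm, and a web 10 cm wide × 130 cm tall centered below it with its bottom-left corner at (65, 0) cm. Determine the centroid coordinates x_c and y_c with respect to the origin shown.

web: A = 10 × 130 = 1300.00, centroid at (70.00, 65.00).
flange: A = 140 × 30 = 4200.00, centroid at (70.00, 145.00).
ΣA = 5500.00 cm²
ΣAx_c = (1300.00)(70.00) + (4200.00)(70.00) = 385000.00 cm³
ΣAy_c = (1300.00)(65.00) + (4200.00)(145.00) = 693500.00 cm³
x_c = 385000.00 / 5500.00 = 70.00 cm
y_c = 693500.00 / 5500.00 = 126.09 cm

x_c = 70.00 cm, y_c = 126.09 cm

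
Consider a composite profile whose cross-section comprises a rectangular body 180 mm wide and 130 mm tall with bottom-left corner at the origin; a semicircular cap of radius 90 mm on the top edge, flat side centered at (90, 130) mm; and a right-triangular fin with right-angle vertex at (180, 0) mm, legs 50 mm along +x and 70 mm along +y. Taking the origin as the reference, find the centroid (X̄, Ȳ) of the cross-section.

rectangular body: A = 180 × 130 = 23400.00, centroid at (90.00, 65.00).
semicircular top: A = ½π·90² = 12723.45, centroid at (90.00, 168.20).
triangular fin: A = ½·50·70 = 1750.00, centroid at (196.67, 23.33).
ΣA = 37873.45 mm²
ΣAX̄ = (23400.00)(90.00) + (12723.45)(90.00) + (1750.00)(196.67) = 3595277.19 mm³
ΣAȲ = (23400.00)(65.00) + (12723.45)(168.20) + (1750.00)(23.33) = 3701881.87 mm³
X̄ = 3595277.19 / 37873.45 = 94.93 mm
Ȳ = 3701881.87 / 37873.45 = 97.74 mm

X̄ = 94.93 mm, Ȳ = 97.74 mm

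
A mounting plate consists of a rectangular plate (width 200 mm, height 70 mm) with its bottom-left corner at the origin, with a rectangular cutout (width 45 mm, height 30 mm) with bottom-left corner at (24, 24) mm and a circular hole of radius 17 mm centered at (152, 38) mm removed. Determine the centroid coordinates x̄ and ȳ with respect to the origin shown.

Part | A | x̄ᵢ | ȳᵢ | A·x̄ᵢ | A·ȳᵢ
plate | 14000.00 | 100.00 | 35.00 | 1400000.00 | 490000.00
hole 1 | -1350.00 | 46.50 | 39.00 | -62775.00 | -52650.00
hole 2 | -907.92 | 152.00 | 38.00 | -138003.88 | -34500.97
Σ | 11742.08 |  |  | 1199221.12 | 402849.03
x̄ = 1199221.12 / 11742.08 = 102.13 mm
ȳ = 402849.03 / 11742.08 = 34.31 mm

x̄ = 102.13 mm, ȳ = 34.31 mm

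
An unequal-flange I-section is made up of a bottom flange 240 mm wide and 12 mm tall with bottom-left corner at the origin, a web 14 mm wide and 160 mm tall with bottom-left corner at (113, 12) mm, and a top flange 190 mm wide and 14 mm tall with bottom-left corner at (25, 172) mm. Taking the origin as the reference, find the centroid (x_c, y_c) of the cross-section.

x_c = 120.00 mm, y_c = 89.91 mm

Part | A | x̄ᵢ | ȳᵢ | A·x̄ᵢ | A·ȳᵢ
bottom flange | 2880.00 | 120.00 | 6.00 | 345600.00 | 17280.00
web | 2240.00 | 120.00 | 92.00 | 268800.00 | 206080.00
top flange | 2660.00 | 120.00 | 179.00 | 319200.00 | 476140.00
Σ | 7780.00 |  |  | 933600.00 | 699500.00
x_c = 933600.00 / 7780.00 = 120.00 mm
y_c = 699500.00 / 7780.00 = 89.91 mm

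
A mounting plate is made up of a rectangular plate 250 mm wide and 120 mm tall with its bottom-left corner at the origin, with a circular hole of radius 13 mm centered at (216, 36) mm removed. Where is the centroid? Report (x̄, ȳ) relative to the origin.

x̄ = 123.36 mm, ȳ = 60.43 mm

plate: A = 250 × 120 = 30000.00, centroid at (125.00, 60.00).
hole: A = −π·13² = -530.93, centroid at (216.00, 36.00).
ΣA = 29469.07 mm², ΣAx̄ = 3635319.30 mm³, ΣAȳ = 1780886.55 mm³.
x̄ = 3635319.30/29469.07 = 123.36 mm; ȳ = 1780886.55/29469.07 = 60.43 mm.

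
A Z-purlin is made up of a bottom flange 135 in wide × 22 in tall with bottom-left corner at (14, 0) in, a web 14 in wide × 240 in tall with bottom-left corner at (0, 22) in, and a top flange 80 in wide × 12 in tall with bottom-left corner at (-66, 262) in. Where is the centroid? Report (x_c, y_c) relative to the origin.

Part | A | x̄ᵢ | ȳᵢ | A·x̄ᵢ | A·ȳᵢ
bottom flange | 2970.00 | 81.50 | 11.00 | 242055.00 | 32670.00
web | 3360.00 | 7.00 | 142.00 | 23520.00 | 477120.00
top flange | 960.00 | -26.00 | 268.00 | -24960.00 | 257280.00
Σ | 7290.00 |  |  | 240615.00 | 767070.00
x_c = 240615.00 / 7290.00 = 33.01 in
y_c = 767070.00 / 7290.00 = 105.22 in

x_c = 33.01 in, y_c = 105.22 in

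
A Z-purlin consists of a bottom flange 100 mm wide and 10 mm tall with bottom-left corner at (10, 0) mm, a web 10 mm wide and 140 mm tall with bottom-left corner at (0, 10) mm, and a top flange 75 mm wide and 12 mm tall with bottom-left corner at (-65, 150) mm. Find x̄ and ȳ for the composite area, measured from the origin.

bottom flange: A = 100 × 10 = 1000.00, centroid at (60.00, 5.00).
web: A = 10 × 140 = 1400.00, centroid at (5.00, 80.00).
top flange: A = 75 × 12 = 900.00, centroid at (-27.50, 156.00).
ΣA = 3300.00 mm², ΣAx̄ = 42250.00 mm³, ΣAȳ = 257400.00 mm³.
x̄ = 42250.00/3300.00 = 12.80 mm; ȳ = 257400.00/3300.00 = 78.00 mm.

x̄ = 12.80 mm, ȳ = 78.00 mm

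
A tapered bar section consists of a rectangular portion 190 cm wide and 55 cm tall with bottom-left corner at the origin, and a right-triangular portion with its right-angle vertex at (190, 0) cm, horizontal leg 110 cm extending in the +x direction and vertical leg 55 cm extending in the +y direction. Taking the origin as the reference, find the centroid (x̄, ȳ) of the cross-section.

Part | A | x̄ᵢ | ȳᵢ | A·x̄ᵢ | A·ȳᵢ
rectangular portion | 10450.00 | 95.00 | 27.50 | 992750.00 | 287375.00
triangular portion | 3025.00 | 226.67 | 18.33 | 685666.67 | 55458.33
Σ | 13475.00 |  |  | 1678416.67 | 342833.33
x̄ = 1678416.67 / 13475.00 = 124.56 cm
ȳ = 342833.33 / 13475.00 = 25.44 cm

x̄ = 124.56 cm, ȳ = 25.44 cm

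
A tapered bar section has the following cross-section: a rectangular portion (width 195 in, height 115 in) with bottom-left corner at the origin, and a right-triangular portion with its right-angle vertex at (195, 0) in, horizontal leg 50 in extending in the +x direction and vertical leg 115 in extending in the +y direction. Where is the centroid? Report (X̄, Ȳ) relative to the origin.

rectangular portion: A = 195 × 115 = 22425.00, centroid at (97.50, 57.50).
triangular portion: A = ½·50·115 = 2875.00, centroid at (211.67, 38.33).
ΣA = 25300.00 in²
ΣAX̄ = (22425.00)(97.50) + (2875.00)(211.67) = 2794979.17 in³
ΣAȲ = (22425.00)(57.50) + (2875.00)(38.33) = 1399645.83 in³
X̄ = 2794979.17 / 25300.00 = 110.47 in
Ȳ = 1399645.83 / 25300.00 = 55.32 in

X̄ = 110.47 in, Ȳ = 55.32 in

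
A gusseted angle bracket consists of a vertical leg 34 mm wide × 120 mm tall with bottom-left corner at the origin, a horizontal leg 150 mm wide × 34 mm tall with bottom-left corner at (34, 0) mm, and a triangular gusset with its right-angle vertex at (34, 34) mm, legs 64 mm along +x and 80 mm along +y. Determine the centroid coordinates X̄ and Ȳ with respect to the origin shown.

vertical leg: A = 34 × 120 = 4080.00, centroid at (17.00, 60.00).
horizontal leg: A = 150 × 34 = 5100.00, centroid at (109.00, 17.00).
gusset: A = ½·64·80 = 2560.00, centroid at (55.33, 60.67).
ΣA = 11740.00 mm²
ΣAX̄ = (4080.00)(17.00) + (5100.00)(109.00) + (2560.00)(55.33) = 766913.33 mm³
ΣAȲ = (4080.00)(60.00) + (5100.00)(17.00) + (2560.00)(60.67) = 486806.67 mm³
X̄ = 766913.33 / 11740.00 = 65.32 mm
Ȳ = 486806.67 / 11740.00 = 41.47 mm

X̄ = 65.32 mm, Ȳ = 41.47 mm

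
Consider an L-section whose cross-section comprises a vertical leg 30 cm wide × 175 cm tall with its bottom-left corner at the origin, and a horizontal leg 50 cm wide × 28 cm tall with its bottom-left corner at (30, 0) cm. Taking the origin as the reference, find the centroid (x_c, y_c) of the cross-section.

x_c = 23.42 cm, y_c = 72.03 cm

Part | A | x̄ᵢ | ȳᵢ | A·x̄ᵢ | A·ȳᵢ
vertical leg | 5250.00 | 15.00 | 87.50 | 78750.00 | 459375.00
horizontal leg | 1400.00 | 55.00 | 14.00 | 77000.00 | 19600.00
Σ | 6650.00 |  |  | 155750.00 | 478975.00
x_c = 155750.00 / 6650.00 = 23.42 cm
y_c = 478975.00 / 6650.00 = 72.03 cm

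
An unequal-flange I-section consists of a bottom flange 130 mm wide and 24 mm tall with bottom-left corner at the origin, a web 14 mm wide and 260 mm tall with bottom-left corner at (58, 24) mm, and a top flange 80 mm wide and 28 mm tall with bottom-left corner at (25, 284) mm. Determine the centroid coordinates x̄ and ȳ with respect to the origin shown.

x̄ = 65.00 mm, ȳ = 140.61 mm

bottom flange: A = 130 × 24 = 3120.00, centroid at (65.00, 12.00).
web: A = 14 × 260 = 3640.00, centroid at (65.00, 154.00).
top flange: A = 80 × 28 = 2240.00, centroid at (65.00, 298.00).
ΣA = 9000.00 mm², ΣAx̄ = 585000.00 mm³, ΣAȳ = 1265520.00 mm³.
x̄ = 585000.00/9000.00 = 65.00 mm; ȳ = 1265520.00/9000.00 = 140.61 mm.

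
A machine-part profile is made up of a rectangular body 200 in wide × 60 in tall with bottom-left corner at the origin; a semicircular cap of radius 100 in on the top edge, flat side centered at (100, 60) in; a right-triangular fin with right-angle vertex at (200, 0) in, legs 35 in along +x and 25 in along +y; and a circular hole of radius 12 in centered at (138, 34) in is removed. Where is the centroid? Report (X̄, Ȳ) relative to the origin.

X̄ = 101.14 in, Ȳ = 70.68 in

rectangular body: A = 200 × 60 = 12000.00, centroid at (100.00, 30.00).
semicircular top: A = ½π·100² = 15707.96, centroid at (100.00, 102.44).
triangular fin: A = ½·35·25 = 437.50, centroid at (211.67, 8.33).
hole: A = −π·12² = -452.39, centroid at (138.00, 34.00).
ΣA = 27693.07 in², ΣAX̄ = 2800970.76 in³, ΣAȲ = 1957409.06 in³.
X̄ = 2800970.76/27693.07 = 101.14 in; Ȳ = 1957409.06/27693.07 = 70.68 in.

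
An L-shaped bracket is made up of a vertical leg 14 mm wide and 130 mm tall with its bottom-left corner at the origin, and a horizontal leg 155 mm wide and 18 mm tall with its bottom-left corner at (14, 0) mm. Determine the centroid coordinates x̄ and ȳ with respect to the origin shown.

x̄ = 58.14 mm, ȳ = 31.11 mm

vertical leg: A = 14 × 130 = 1820.00, centroid at (7.00, 65.00).
horizontal leg: A = 155 × 18 = 2790.00, centroid at (91.50, 9.00).
ΣA = 4610.00 mm²
ΣAx̄ = (1820.00)(7.00) + (2790.00)(91.50) = 268025.00 mm³
ΣAȳ = (1820.00)(65.00) + (2790.00)(9.00) = 143410.00 mm³
x̄ = 268025.00 / 4610.00 = 58.14 mm
ȳ = 143410.00 / 4610.00 = 31.11 mm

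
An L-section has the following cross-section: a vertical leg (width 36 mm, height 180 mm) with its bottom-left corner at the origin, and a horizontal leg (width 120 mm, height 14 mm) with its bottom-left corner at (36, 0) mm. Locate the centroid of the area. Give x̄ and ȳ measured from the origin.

Part | A | x̄ᵢ | ȳᵢ | A·x̄ᵢ | A·ȳᵢ
vertical leg | 6480.00 | 18.00 | 90.00 | 116640.00 | 583200.00
horizontal leg | 1680.00 | 96.00 | 7.00 | 161280.00 | 11760.00
Σ | 8160.00 |  |  | 277920.00 | 594960.00
x̄ = 277920.00 / 8160.00 = 34.06 mm
ȳ = 594960.00 / 8160.00 = 72.91 mm

x̄ = 34.06 mm, ȳ = 72.91 mm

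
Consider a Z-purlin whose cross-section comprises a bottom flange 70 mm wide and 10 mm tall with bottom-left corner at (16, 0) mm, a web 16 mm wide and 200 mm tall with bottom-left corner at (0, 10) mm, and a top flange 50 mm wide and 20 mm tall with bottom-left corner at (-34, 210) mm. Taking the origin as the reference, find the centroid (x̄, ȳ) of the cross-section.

bottom flange: A = 70 × 10 = 700.00, centroid at (51.00, 5.00).
web: A = 16 × 200 = 3200.00, centroid at (8.00, 110.00).
top flange: A = 50 × 20 = 1000.00, centroid at (-9.00, 220.00).
ΣA = 4900.00 mm²
ΣAx̄ = (700.00)(51.00) + (3200.00)(8.00) + (1000.00)(-9.00) = 52300.00 mm³
ΣAȳ = (700.00)(5.00) + (3200.00)(110.00) + (1000.00)(220.00) = 575500.00 mm³
x̄ = 52300.00 / 4900.00 = 10.67 mm
ȳ = 575500.00 / 4900.00 = 117.45 mm

x̄ = 10.67 mm, ȳ = 117.45 mm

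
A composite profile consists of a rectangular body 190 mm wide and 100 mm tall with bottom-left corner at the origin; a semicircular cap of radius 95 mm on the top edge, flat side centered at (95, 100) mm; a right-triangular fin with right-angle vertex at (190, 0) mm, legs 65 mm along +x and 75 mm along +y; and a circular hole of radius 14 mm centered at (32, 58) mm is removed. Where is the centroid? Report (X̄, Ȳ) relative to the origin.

X̄ = 104.23 mm, Ȳ = 84.70 mm

Part | A | x̄ᵢ | ȳᵢ | A·x̄ᵢ | A·ȳᵢ
rectangular body | 19000.00 | 95.00 | 50.00 | 1805000.00 | 950000.00
semicircular top | 14176.44 | 95.00 | 140.32 | 1346761.50 | 1989227.02
triangular fin | 2437.50 | 211.67 | 25.00 | 515937.50 | 60937.50
hole | -615.75 | 32.00 | 58.00 | -19704.07 | -35713.63
Σ | 34998.18 |  |  | 3647994.93 | 2964450.89
X̄ = 3647994.93 / 34998.18 = 104.23 mm
Ȳ = 2964450.89 / 34998.18 = 84.70 mm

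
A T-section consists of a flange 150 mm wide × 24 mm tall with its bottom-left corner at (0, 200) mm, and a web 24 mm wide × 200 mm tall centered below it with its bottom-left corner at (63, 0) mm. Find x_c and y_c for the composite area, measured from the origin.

x_c = 75.00 mm, y_c = 148.00 mm

web: A = 24 × 200 = 4800.00, centroid at (75.00, 100.00).
flange: A = 150 × 24 = 3600.00, centroid at (75.00, 212.00).
ΣA = 8400.00 mm²
ΣAx_c = (4800.00)(75.00) + (3600.00)(75.00) = 630000.00 mm³
ΣAy_c = (4800.00)(100.00) + (3600.00)(212.00) = 1243200.00 mm³
x_c = 630000.00 / 8400.00 = 75.00 mm
y_c = 1243200.00 / 8400.00 = 148.00 mm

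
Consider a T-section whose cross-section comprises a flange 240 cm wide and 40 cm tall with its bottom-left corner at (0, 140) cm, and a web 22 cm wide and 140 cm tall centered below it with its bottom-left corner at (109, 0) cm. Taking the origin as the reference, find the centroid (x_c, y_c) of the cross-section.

web: A = 22 × 140 = 3080.00, centroid at (120.00, 70.00).
flange: A = 240 × 40 = 9600.00, centroid at (120.00, 160.00).
ΣA = 12680.00 cm²
ΣAx_c = (3080.00)(120.00) + (9600.00)(120.00) = 1521600.00 cm³
ΣAy_c = (3080.00)(70.00) + (9600.00)(160.00) = 1751600.00 cm³
x_c = 1521600.00 / 12680.00 = 120.00 cm
y_c = 1751600.00 / 12680.00 = 138.14 cm

x_c = 120.00 cm, y_c = 138.14 cm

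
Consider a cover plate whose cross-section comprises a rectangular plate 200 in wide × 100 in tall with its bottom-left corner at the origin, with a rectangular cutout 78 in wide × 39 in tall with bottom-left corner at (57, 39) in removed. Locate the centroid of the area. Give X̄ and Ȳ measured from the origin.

X̄ = 100.72 in, Ȳ = 48.48 in

Part | A | x̄ᵢ | ȳᵢ | A·x̄ᵢ | A·ȳᵢ
plate | 20000.00 | 100.00 | 50.00 | 2000000.00 | 1000000.00
hole | -3042.00 | 96.00 | 58.50 | -292032.00 | -177957.00
Σ | 16958.00 |  |  | 1707968.00 | 822043.00
X̄ = 1707968.00 / 16958.00 = 100.72 in
Ȳ = 822043.00 / 16958.00 = 48.48 in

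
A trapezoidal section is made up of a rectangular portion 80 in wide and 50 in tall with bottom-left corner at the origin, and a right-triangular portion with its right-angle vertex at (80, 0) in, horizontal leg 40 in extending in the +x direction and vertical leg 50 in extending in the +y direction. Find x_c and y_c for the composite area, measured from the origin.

Part | A | x̄ᵢ | ȳᵢ | A·x̄ᵢ | A·ȳᵢ
rectangular portion | 4000.00 | 40.00 | 25.00 | 160000.00 | 100000.00
triangular portion | 1000.00 | 93.33 | 16.67 | 93333.33 | 16666.67
Σ | 5000.00 |  |  | 253333.33 | 116666.67
x_c = 253333.33 / 5000.00 = 50.67 in
y_c = 116666.67 / 5000.00 = 23.33 in

x_c = 50.67 in, y_c = 23.33 in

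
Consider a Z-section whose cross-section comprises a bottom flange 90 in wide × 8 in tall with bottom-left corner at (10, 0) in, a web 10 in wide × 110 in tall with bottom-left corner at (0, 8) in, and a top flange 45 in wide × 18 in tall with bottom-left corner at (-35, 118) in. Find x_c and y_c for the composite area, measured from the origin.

x_c = 13.30 in, y_c = 66.56 in

Part | A | x̄ᵢ | ȳᵢ | A·x̄ᵢ | A·ȳᵢ
bottom flange | 720.00 | 55.00 | 4.00 | 39600.00 | 2880.00
web | 1100.00 | 5.00 | 63.00 | 5500.00 | 69300.00
top flange | 810.00 | -12.50 | 127.00 | -10125.00 | 102870.00
Σ | 2630.00 |  |  | 34975.00 | 175050.00
x_c = 34975.00 / 2630.00 = 13.30 in
y_c = 175050.00 / 2630.00 = 66.56 in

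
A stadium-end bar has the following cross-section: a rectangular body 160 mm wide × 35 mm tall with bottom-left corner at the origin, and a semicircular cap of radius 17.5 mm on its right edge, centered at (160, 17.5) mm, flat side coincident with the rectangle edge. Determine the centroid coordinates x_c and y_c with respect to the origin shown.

x_c = 86.92 mm, y_c = 17.50 mm

rectangular body: A = 160 × 35 = 5600.00, centroid at (80.00, 17.50).
semicircular end: A = ½π·17.5² = 481.06, centroid at (167.43, 17.50).
ΣA = 6081.06 mm²
ΣAx_c = (5600.00)(80.00) + (481.06)(167.43) = 528541.94 mm³
ΣAy_c = (5600.00)(17.50) + (481.06)(17.50) = 106418.49 mm³
x_c = 528541.94 / 6081.06 = 86.92 mm
y_c = 106418.49 / 6081.06 = 17.50 mm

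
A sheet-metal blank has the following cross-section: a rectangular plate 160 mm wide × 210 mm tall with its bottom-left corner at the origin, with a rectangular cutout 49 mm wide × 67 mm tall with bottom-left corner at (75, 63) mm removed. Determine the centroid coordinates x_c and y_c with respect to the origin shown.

x_c = 77.89 mm, y_c = 105.92 mm

plate: A = 160 × 210 = 33600.00, centroid at (80.00, 105.00).
hole: A = −(49 × 67) = -3283.00, centroid at (99.50, 96.50).
ΣA = 30317.00 mm²
ΣAx_c = (33600.00)(80.00) + (-3283.00)(99.50) = 2361341.50 mm³
ΣAy_c = (33600.00)(105.00) + (-3283.00)(96.50) = 3211190.50 mm³
x_c = 2361341.50 / 30317.00 = 77.89 mm
y_c = 3211190.50 / 30317.00 = 105.92 mm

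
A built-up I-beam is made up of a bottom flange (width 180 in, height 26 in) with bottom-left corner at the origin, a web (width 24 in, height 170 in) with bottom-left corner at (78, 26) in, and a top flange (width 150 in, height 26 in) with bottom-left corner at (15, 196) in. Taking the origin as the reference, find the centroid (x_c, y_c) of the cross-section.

x_c = 90.00 in, y_c = 104.96 in

bottom flange: A = 180 × 26 = 4680.00, centroid at (90.00, 13.00).
web: A = 24 × 170 = 4080.00, centroid at (90.00, 111.00).
top flange: A = 150 × 26 = 3900.00, centroid at (90.00, 209.00).
ΣA = 12660.00 in², ΣAx_c = 1139400.00 in³, ΣAy_c = 1328820.00 in³.
x_c = 1139400.00/12660.00 = 90.00 in; y_c = 1328820.00/12660.00 = 104.96 in.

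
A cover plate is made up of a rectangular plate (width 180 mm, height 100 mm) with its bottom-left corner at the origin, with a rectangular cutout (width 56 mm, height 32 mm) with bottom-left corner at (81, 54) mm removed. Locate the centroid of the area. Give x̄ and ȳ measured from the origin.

x̄ = 87.90 mm, ȳ = 47.79 mm

Part | A | x̄ᵢ | ȳᵢ | A·x̄ᵢ | A·ȳᵢ
plate | 18000.00 | 90.00 | 50.00 | 1620000.00 | 900000.00
hole | -1792.00 | 109.00 | 70.00 | -195328.00 | -125440.00
Σ | 16208.00 |  |  | 1424672.00 | 774560.00
x̄ = 1424672.00 / 16208.00 = 87.90 mm
ȳ = 774560.00 / 16208.00 = 47.79 mm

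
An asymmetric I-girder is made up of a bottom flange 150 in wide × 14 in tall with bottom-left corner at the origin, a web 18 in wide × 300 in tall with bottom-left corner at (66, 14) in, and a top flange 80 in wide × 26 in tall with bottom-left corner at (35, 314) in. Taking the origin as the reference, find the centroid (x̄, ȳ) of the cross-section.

bottom flange: A = 150 × 14 = 2100.00, centroid at (75.00, 7.00).
web: A = 18 × 300 = 5400.00, centroid at (75.00, 164.00).
top flange: A = 80 × 26 = 2080.00, centroid at (75.00, 327.00).
ΣA = 9580.00 in², ΣAx̄ = 718500.00 in³, ΣAȳ = 1580460.00 in³.
x̄ = 718500.00/9580.00 = 75.00 in; ȳ = 1580460.00/9580.00 = 164.97 in.

x̄ = 75.00 in, ȳ = 164.97 in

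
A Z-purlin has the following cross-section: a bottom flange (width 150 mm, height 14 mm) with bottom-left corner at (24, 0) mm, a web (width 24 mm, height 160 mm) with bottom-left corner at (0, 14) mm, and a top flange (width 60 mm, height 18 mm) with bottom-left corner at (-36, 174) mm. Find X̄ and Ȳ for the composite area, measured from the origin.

Part | A | x̄ᵢ | ȳᵢ | A·x̄ᵢ | A·ȳᵢ
bottom flange | 2100.00 | 99.00 | 7.00 | 207900.00 | 14700.00
web | 3840.00 | 12.00 | 94.00 | 46080.00 | 360960.00
top flange | 1080.00 | -6.00 | 183.00 | -6480.00 | 197640.00
Σ | 7020.00 |  |  | 247500.00 | 573300.00
X̄ = 247500.00 / 7020.00 = 35.26 mm
Ȳ = 573300.00 / 7020.00 = 81.67 mm

X̄ = 35.26 mm, Ȳ = 81.67 mm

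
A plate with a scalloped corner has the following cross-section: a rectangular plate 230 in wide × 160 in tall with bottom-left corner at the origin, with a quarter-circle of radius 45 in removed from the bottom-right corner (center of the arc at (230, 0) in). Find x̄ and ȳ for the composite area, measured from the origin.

x̄ = 110.67 in, ȳ = 82.75 in

plate: A = 230 × 160 = 36800.00, centroid at (115.00, 80.00).
removed quarter-circle: A = −¼π·45² = -1590.43, centroid at (210.90, 19.10).
ΣA = 35209.57 in²
ΣAx̄ = (36800.00)(115.00) + (-1590.43)(210.90) = 3896575.81 in³
ΣAȳ = (36800.00)(80.00) + (-1590.43)(19.10) = 2913625.00 in³
x̄ = 3896575.81 / 35209.57 = 110.67 in
ȳ = 2913625.00 / 35209.57 = 82.75 in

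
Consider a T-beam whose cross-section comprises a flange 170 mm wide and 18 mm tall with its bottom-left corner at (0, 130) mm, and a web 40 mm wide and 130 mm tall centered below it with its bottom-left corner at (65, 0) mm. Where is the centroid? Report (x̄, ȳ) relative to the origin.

web: A = 40 × 130 = 5200.00, centroid at (85.00, 65.00).
flange: A = 170 × 18 = 3060.00, centroid at (85.00, 139.00).
ΣA = 8260.00 mm²
ΣAx̄ = (5200.00)(85.00) + (3060.00)(85.00) = 702100.00 mm³
ΣAȳ = (5200.00)(65.00) + (3060.00)(139.00) = 763340.00 mm³
x̄ = 702100.00 / 8260.00 = 85.00 mm
ȳ = 763340.00 / 8260.00 = 92.41 mm

x̄ = 85.00 mm, ȳ = 92.41 mm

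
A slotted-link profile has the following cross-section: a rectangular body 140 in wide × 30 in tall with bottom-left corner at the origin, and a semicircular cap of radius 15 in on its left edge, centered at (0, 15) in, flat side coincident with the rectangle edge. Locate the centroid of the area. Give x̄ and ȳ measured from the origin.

rectangular body: A = 140 × 30 = 4200.00, centroid at (70.00, 15.00).
semicircular end: A = ½π·15² = 353.43, centroid at (-6.37, 15.00).
ΣA = 4553.43 in²
ΣAx̄ = (4200.00)(70.00) + (353.43)(-6.37) = 291750.00 in³
ΣAȳ = (4200.00)(15.00) + (353.43)(15.00) = 68301.44 in³
x̄ = 291750.00 / 4553.43 = 64.07 in
ȳ = 68301.44 / 4553.43 = 15.00 in

x̄ = 64.07 in, ȳ = 15.00 in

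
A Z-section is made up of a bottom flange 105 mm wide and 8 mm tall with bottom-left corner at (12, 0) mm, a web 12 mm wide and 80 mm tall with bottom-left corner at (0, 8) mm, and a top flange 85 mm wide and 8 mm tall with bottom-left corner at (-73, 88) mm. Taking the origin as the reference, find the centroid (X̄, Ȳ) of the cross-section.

Part | A | x̄ᵢ | ȳᵢ | A·x̄ᵢ | A·ȳᵢ
bottom flange | 840.00 | 64.50 | 4.00 | 54180.00 | 3360.00
web | 960.00 | 6.00 | 48.00 | 5760.00 | 46080.00
top flange | 680.00 | -30.50 | 92.00 | -20740.00 | 62560.00
Σ | 2480.00 |  |  | 39200.00 | 112000.00
X̄ = 39200.00 / 2480.00 = 15.81 mm
Ȳ = 112000.00 / 2480.00 = 45.16 mm

X̄ = 15.81 mm, Ȳ = 45.16 mm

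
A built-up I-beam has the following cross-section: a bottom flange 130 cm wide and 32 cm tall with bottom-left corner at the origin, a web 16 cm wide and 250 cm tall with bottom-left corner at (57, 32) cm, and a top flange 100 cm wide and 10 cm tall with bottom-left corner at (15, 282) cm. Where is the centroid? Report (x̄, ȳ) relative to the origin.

bottom flange: A = 130 × 32 = 4160.00, centroid at (65.00, 16.00).
web: A = 16 × 250 = 4000.00, centroid at (65.00, 157.00).
top flange: A = 100 × 10 = 1000.00, centroid at (65.00, 287.00).
ΣA = 9160.00 cm², ΣAx̄ = 595400.00 cm³, ΣAȳ = 981560.00 cm³.
x̄ = 595400.00/9160.00 = 65.00 cm; ȳ = 981560.00/9160.00 = 107.16 cm.

x̄ = 65.00 cm, ȳ = 107.16 cm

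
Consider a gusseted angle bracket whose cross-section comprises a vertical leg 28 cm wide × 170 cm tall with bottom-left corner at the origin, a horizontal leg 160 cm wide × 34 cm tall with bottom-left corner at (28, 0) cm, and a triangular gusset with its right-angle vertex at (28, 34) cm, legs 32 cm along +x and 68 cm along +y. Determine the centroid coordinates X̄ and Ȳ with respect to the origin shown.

X̄ = 61.68 cm, Ȳ = 49.50 cm

vertical leg: A = 28 × 170 = 4760.00, centroid at (14.00, 85.00).
horizontal leg: A = 160 × 34 = 5440.00, centroid at (108.00, 17.00).
gusset: A = ½·32·68 = 1088.00, centroid at (38.67, 56.67).
ΣA = 11288.00 cm²
ΣAX̄ = (4760.00)(14.00) + (5440.00)(108.00) + (1088.00)(38.67) = 696229.33 cm³
ΣAȲ = (4760.00)(85.00) + (5440.00)(17.00) + (1088.00)(56.67) = 558733.33 cm³
X̄ = 696229.33 / 11288.00 = 61.68 cm
Ȳ = 558733.33 / 11288.00 = 49.50 cm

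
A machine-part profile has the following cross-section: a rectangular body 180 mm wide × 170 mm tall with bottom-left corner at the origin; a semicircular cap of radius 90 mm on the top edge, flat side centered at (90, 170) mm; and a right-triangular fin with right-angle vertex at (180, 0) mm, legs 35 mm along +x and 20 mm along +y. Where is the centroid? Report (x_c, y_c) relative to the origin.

rectangular body: A = 180 × 170 = 30600.00, centroid at (90.00, 85.00).
semicircular top: A = ½π·90² = 12723.45, centroid at (90.00, 208.20).
triangular fin: A = ½·35·20 = 350.00, centroid at (191.67, 6.67).
ΣA = 43673.45 mm²
ΣAx_c = (30600.00)(90.00) + (12723.45)(90.00) + (350.00)(191.67) = 3966193.86 mm³
ΣAy_c = (30600.00)(85.00) + (12723.45)(208.20) + (350.00)(6.67) = 5252319.88 mm³
x_c = 3966193.86 / 43673.45 = 90.81 mm
y_c = 5252319.88 / 43673.45 = 120.26 mm

x_c = 90.81 mm, y_c = 120.26 mm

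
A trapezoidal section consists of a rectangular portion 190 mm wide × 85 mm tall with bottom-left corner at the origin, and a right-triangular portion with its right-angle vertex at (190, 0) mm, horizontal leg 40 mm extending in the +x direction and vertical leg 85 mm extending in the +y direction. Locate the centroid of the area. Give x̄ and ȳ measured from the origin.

x̄ = 105.32 mm, ȳ = 41.15 mm

rectangular portion: A = 190 × 85 = 16150.00, centroid at (95.00, 42.50).
triangular portion: A = ½·40·85 = 1700.00, centroid at (203.33, 28.33).
ΣA = 17850.00 mm², ΣAx̄ = 1879916.67 mm³, ΣAȳ = 734541.67 mm³.
x̄ = 1879916.67/17850.00 = 105.32 mm; ȳ = 734541.67/17850.00 = 41.15 mm.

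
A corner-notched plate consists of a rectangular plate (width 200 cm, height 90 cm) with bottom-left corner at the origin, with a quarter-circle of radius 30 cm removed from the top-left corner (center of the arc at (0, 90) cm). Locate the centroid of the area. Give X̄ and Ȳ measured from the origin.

plate: A = 200 × 90 = 18000.00, centroid at (100.00, 45.00).
removed quarter-circle: A = −¼π·30² = -706.86, centroid at (12.73, 77.27).
ΣA = 17293.14 cm²
ΣAX̄ = (18000.00)(100.00) + (-706.86)(12.73) = 1791000.00 cm³
ΣAȲ = (18000.00)(45.00) + (-706.86)(77.27) = 755382.75 cm³
X̄ = 1791000.00 / 17293.14 = 103.57 cm
Ȳ = 755382.75 / 17293.14 = 43.68 cm

X̄ = 103.57 cm, Ȳ = 43.68 cm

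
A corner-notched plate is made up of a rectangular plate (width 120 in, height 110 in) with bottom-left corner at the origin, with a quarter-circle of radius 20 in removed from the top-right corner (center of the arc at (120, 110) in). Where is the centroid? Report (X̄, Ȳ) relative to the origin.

Part | A | x̄ᵢ | ȳᵢ | A·x̄ᵢ | A·ȳᵢ
plate | 13200.00 | 60.00 | 55.00 | 792000.00 | 726000.00
removed quarter-circle | -314.16 | 111.51 | 101.51 | -35032.45 | -31890.85
Σ | 12885.84 |  |  | 756967.55 | 694109.15
X̄ = 756967.55 / 12885.84 = 58.74 in
Ȳ = 694109.15 / 12885.84 = 53.87 in

X̄ = 58.74 in, Ȳ = 53.87 in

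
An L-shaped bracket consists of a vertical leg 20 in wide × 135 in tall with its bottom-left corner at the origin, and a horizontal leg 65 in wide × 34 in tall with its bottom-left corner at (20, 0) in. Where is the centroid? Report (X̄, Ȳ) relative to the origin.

X̄ = 29.13 in, Ȳ = 44.77 in

Part | A | x̄ᵢ | ȳᵢ | A·x̄ᵢ | A·ȳᵢ
vertical leg | 2700.00 | 10.00 | 67.50 | 27000.00 | 182250.00
horizontal leg | 2210.00 | 52.50 | 17.00 | 116025.00 | 37570.00
Σ | 4910.00 |  |  | 143025.00 | 219820.00
X̄ = 143025.00 / 4910.00 = 29.13 in
Ȳ = 219820.00 / 4910.00 = 44.77 in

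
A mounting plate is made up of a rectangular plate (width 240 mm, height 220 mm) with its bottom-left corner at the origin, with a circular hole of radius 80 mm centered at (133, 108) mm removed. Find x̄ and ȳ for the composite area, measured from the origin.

plate: A = 240 × 220 = 52800.00, centroid at (120.00, 110.00).
hole: A = −π·80² = -20106.19, centroid at (133.00, 108.00).
ΣA = 32693.81 mm², ΣAx̄ = 3661876.33 mm³, ΣAȳ = 3636531.16 mm³.
x̄ = 3661876.33/32693.81 = 112.01 mm; ȳ = 3636531.16/32693.81 = 111.23 mm.

x̄ = 112.01 mm, ȳ = 111.23 mm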